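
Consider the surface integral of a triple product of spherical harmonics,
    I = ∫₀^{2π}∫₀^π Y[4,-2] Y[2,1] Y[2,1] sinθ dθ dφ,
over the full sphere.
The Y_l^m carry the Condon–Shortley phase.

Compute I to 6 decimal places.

0.254875

Checks pass: Σm=0; 8 even; l₃=2∈[2,6].
(2·4+1)(2·2+1)(2·2+1) = 225
Δ: 4! 4! 0! / 9! → 1/630
sum: t=2:+1/16 = 1/16
3j²(4 2 2; 0 0 0) = Δ·Π!·Σ² = 2/35  (sign +1)
sum: t=3:−1/36 = -1/36
3j²(4 2 2; -2 1 1) = Δ·Π!·Σ² = 4/63  (sign +1)
combine: 4πI² = 225·2/35·4/63 = 40/49
take √, sign +1: I = 0.25487487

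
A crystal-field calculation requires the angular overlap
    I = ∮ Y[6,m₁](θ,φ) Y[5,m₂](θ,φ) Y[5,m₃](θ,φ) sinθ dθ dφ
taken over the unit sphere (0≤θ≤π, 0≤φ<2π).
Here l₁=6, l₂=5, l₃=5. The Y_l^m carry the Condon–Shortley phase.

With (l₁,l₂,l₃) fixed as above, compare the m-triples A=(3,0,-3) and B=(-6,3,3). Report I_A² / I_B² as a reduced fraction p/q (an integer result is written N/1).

Same 6,5,5: normalisation and zero-m 3j drop out of the ratio.
A: Δ: 6! 6! 4! / 17! → 1/28588560; sum: t=1:−1/138240 t=2:+1/34560 t=3:−1/103680 = 1/82944; 3j²(6 5 5; 3 0 -3) = Δ·Π!·Σ² = 125/9724  (sign +1)
B: Δ: 6! 6! 4! / 17! → 1/28588560; sum: t=6:+1/2073600 = 1/2073600; 3j²(6 5 5; -6 3 3) = Δ·Π!·Σ² = 28/1105  (sign +1)
I_A²/I_B² = (125/9724)/(28/1105) = 625/1232

625/1232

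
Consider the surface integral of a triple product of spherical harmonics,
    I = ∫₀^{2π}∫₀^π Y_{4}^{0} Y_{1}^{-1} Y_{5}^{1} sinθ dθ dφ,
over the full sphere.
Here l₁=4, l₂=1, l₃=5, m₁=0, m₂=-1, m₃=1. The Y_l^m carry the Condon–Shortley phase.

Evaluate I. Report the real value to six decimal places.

-0.190188

Checks pass: Σm=0; 10 even; l₃=5∈[3,5].
(2·4+1)(2·1+1)(2·5+1) = 297
Δ: 0! 8! 2! / 11! → 1/495
sum: t=0:+1/576 = 1/576
3j²(4 1 5; 0 0 0) = Δ·Π!·Σ² = 5/99  (sign -1)
sum: t=0:+1/1152 = 1/1152
3j²(4 1 5; 0 -1 1) = Δ·Π!·Σ² = 1/33  (sign +1)
combine: 4πI² = 297·5/99·1/33 = 5/11
take √, sign -1: I = -0.19018827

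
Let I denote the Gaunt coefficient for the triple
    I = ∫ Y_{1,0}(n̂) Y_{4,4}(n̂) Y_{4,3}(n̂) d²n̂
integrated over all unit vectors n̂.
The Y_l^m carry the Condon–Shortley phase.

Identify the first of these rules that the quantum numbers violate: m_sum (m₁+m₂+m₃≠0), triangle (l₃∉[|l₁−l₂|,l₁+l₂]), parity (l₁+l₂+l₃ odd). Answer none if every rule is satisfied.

m_sum

m₁+m₂+m₃ = 0 + 4 + 3 = 7  ✗
triangle: |1−4|=3 ≤ l₃=4 ≤ 1+4=5
parity: l₁+l₂+l₃ = 9 is odd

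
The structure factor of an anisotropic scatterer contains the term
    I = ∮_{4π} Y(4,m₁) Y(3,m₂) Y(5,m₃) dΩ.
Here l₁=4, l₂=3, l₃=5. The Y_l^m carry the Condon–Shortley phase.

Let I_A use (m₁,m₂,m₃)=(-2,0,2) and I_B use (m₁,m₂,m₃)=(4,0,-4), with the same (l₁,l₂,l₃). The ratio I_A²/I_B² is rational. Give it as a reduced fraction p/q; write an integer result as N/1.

1/84

l's match ⇒ only the (l;m) 3-j factors differ between A and B.
A: triangle coeff Δ(4,3,5) = 1/180180; Σ_t [0,2]: t=0:+1/8640 t=1:−1/480 t=2:+1/576 = -1/4320; (3j)²=1/2145 [(4 3 5; -2 0 2)], sign=+1
B: triangle coeff Δ(4,3,5) = 1/180180; Σ_t [0,0]: t=0:+1/8640 = 1/8640; (3j)²=28/715 [(4 3 5; 4 0 -4)], sign=-1
I_A²/I_B² = (1/2145)/(28/715) = 1/84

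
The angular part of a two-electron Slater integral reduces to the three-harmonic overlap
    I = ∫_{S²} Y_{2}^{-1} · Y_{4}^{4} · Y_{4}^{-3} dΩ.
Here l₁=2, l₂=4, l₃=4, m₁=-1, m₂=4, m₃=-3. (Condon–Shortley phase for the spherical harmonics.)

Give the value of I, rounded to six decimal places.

0.198645

m-sum 0 ✓  L=10 even ✓  2≤4≤6 ✓
Π(2lᵢ+1) = 5×9×9 = 405
triangle coeff Δ(2,4,4) = 1/13860
Σ_t [0,2]: t=0:+1/192 t=1:−1/36 t=2:+1/192 = -5/288
(3j)²=20/693 [(2 4 4; 0 0 0)], sign=-1
Σ_t [2,2]: t=2:+1/1440 = 1/1440
(3j)²=7/165 [(2 4 4; -1 4 -3)], sign=-1
⇒ 4πI² = 60/121
I = (+1)√(60/121/(4π)) = 0.19864517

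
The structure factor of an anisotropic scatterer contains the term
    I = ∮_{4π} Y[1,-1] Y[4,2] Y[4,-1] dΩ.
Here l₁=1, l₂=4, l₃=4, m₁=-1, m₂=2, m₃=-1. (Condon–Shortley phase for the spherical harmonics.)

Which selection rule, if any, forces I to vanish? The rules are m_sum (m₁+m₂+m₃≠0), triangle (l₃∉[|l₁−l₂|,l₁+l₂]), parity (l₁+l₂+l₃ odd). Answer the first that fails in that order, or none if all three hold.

parity

m₁+m₂+m₃ = -1 + 2 − 1 = 0  ✓
triangle: |1−4|=3 ≤ l₃=4 ≤ 1+4=5  ✓
parity: l₁+l₂+l₃ = 9 is odd  ✗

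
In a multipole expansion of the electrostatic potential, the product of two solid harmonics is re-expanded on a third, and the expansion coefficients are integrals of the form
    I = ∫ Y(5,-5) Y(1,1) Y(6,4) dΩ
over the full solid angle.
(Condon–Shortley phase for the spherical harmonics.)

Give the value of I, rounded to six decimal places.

Rules hold: Σm=0, L=12 even, 4≤6≤6.
N = 11·3·13 = 429
Δ = 0!·10!·2!/13! = 1/858
Racah Σ t=0..0: t=0:+1/14400 = 1/14400
⇒ 3j(5 1 6; 0 0 0)² = 6/143, sgn +1
Racah Σ t=0..0: t=0:+1/7257600 = 1/7257600
⇒ 3j(5 1 6; -5 1 4)² = 1/858, sgn +1
4πI² = N·(3j₀)²·(3jₘ)² = 3/143
I = +1·√(0.020979/4π) = 0.04085899

0.040859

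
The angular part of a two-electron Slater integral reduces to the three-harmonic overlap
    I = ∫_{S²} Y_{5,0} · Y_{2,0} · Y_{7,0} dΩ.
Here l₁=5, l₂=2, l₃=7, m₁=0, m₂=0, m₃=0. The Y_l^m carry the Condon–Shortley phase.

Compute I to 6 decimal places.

m-sum 0 ✓  L=14 even ✓  3≤7≤7 ✓
Π(2lᵢ+1) = 11×5×15 = 825
triangle coeff Δ(5,2,7) = 1/15015
Σ_t [0,0]: t=0:+1/57600 = 1/57600
(3j)²=21/715 [(5 2 7; 0 0 0)], sign=-1
(m-triple is (0,0,0) — same symbol as above.)
⇒ 4πI² = 1323/1859
I = (+1)√(1323/1859/(4π)) = 0.23797717

0.237977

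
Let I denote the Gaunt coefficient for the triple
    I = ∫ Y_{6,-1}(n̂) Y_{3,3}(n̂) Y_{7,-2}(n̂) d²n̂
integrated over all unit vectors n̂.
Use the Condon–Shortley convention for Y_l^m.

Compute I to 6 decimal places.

-0.170823

m-sum 0 ✓  L=16 even ✓  3≤7≤9 ✓
Π(2lᵢ+1) = 13×7×15 = 1365
triangle coeff Δ(6,3,7) = 1/2042040
Σ_t [0,2]: t=0:+1/207360 t=1:−1/57600 t=2:+1/207360 = -1/129600
(3j)²=168/12155 [(6 3 7; 0 0 0)], sign=+1
Σ_t [2,2]: t=2:+1/691200 = 1/691200
(3j)²=189/9724 [(6 3 7; -1 3 -2)], sign=-1
⇒ 4πI² = 166698/454597
I = (-1)√(166698/454597/(4π)) = -0.17082325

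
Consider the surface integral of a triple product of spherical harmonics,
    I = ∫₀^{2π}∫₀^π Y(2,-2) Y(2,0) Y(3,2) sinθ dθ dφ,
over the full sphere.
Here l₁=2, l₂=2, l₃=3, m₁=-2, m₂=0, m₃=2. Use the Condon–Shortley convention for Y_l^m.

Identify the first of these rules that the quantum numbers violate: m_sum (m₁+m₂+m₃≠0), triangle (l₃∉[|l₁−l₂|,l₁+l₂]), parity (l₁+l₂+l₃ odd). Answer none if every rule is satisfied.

azimuthal sum: -2 + 0 + 2 = 0  ✓
0 ≤ 3 ≤ 4 (triangle on l)  ✓
L = 2 + 2 + 3 = 7 (odd)  ✗

parity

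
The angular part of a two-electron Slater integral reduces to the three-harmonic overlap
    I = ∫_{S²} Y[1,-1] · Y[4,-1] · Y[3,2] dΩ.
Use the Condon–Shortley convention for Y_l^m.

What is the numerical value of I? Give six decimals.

-0.106622

Rules hold: Σm=0, L=8 even, 3≤3≤5.
N = 3·9·7 = 189
Δ = 2!·0!·6!/9! = 1/252
Racah Σ t=1..1: t=1:−1/36 = -1/36
⇒ 3j(1 4 3; 0 0 0)² = 4/63, sgn +1
Racah Σ t=2..2: t=2:+1/240 = 1/240
⇒ 3j(1 4 3; -1 -1 2)² = 1/84, sgn -1
4πI² = N·(3j₀)²·(3jₘ)² = 1/7
I = -1·√(0.142857/4π) = -0.10662181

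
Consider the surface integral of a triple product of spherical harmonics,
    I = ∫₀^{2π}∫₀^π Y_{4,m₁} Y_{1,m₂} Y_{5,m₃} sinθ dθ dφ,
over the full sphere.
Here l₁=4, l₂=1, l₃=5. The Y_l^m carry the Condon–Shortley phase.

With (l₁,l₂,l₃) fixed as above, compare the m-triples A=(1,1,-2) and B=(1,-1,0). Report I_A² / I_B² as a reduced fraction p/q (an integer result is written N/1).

21/10

Same 4,1,5: normalisation and zero-m 3j drop out of the ratio.
A: Δ: 0! 8! 2! / 11! → 1/495; sum: t=0:+1/1440 = 1/1440; 3j²(4 1 5; 1 1 -2) = Δ·Π!·Σ² = 7/165  (sign -1)
B: Δ: 0! 8! 2! / 11! → 1/495; sum: t=0:+1/1440 = 1/1440; 3j²(4 1 5; 1 -1 0) = Δ·Π!·Σ² = 2/99  (sign -1)
I_A²/I_B² = (7/165)/(2/99) = 21/10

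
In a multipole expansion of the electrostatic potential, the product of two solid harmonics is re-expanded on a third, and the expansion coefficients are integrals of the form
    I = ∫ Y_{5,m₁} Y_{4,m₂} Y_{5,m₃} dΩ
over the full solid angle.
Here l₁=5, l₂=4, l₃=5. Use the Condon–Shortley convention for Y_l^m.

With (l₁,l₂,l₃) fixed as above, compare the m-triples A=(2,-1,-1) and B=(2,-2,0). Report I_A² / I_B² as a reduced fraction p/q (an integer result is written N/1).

l's match ⇒ only the (l;m) 3-j factors differ between A and B.
A: triangle coeff Δ(5,4,5) = 1/3153150; Σ_t [0,3]: t=0:+1/5184 t=1:−1/1152 t=2:+1/2880 t=3:−1/103680 = -7/20736; (3j)²=35/2574 [(5 4 5; 2 -1 -1)], sign=-1
B: triangle coeff Δ(5,4,5) = 1/3153150; Σ_t [0,2]: t=0:+1/3456 t=1:−1/1728 t=2:+1/11520 = -7/34560; (3j)²=7/858 [(5 4 5; 2 -2 0)], sign=+1
I_A²/I_B² = (35/2574)/(7/858) = 5/3

5/3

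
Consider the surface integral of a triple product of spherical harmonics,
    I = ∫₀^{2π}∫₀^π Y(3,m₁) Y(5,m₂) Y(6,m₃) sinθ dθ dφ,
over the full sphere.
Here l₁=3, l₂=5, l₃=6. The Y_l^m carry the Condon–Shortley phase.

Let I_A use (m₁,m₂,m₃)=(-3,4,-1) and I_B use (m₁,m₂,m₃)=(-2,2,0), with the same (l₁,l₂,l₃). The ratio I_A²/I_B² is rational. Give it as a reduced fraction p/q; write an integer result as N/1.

4/21

Shared (l₁,l₂,l₃)=(3,5,6): N and (l;000)² cancel in I_A²/I_B².
A: Δ = 2!·4!·8!/15! = 1/675675; Racah Σ t=2..2: t=2:+1/241920 = 1/241920; ⇒ 3j(3 5 6; -3 4 -1)² = 4/1001, sgn -1
B: Δ = 2!·4!·8!/15! = 1/675675; Racah Σ t=1..2: t=1:−1/34560 t=2:+1/8640 = 1/11520; ⇒ 3j(3 5 6; -2 2 0)² = 3/143, sgn +1
I_A²/I_B² = (4/1001)/(3/143) = 4/21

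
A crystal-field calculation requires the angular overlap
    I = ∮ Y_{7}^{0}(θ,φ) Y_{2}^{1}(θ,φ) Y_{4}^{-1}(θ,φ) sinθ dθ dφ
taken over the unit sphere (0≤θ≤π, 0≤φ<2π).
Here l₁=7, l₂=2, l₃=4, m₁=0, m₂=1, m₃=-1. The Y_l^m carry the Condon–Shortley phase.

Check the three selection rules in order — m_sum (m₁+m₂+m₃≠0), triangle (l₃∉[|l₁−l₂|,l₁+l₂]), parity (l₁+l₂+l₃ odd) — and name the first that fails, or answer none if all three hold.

triangle

Σmᵢ = 0  ✓
l₃∈[|l₁−l₂|,l₁+l₂]=[5,9], have l₃=4  ✗
Σlᵢ = 13 ⇒ odd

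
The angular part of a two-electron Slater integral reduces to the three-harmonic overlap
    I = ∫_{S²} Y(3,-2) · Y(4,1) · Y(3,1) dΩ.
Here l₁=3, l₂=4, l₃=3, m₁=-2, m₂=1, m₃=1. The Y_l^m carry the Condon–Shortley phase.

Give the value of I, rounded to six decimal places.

Rules hold: Σm=0, L=10 even, 1≤3≤7.
N = 7·9·7 = 441
Δ = 4!·2!·4!/11! = 1/34650
Racah Σ t=1..3: t=1:−1/72 t=2:+1/16 t=3:−1/72 = 5/144
⇒ 3j(3 4 3; 0 0 0)² = 2/77, sgn -1
Racah Σ t=3..4: t=3:−1/48 t=4:+1/144 = -1/72
⇒ 3j(3 4 3; -2 1 1)² = 16/693, sgn -1
4πI² = N·(3j₀)²·(3jₘ)² = 32/121
I = +1·√(0.264463/4π) = 0.14506992

0.145070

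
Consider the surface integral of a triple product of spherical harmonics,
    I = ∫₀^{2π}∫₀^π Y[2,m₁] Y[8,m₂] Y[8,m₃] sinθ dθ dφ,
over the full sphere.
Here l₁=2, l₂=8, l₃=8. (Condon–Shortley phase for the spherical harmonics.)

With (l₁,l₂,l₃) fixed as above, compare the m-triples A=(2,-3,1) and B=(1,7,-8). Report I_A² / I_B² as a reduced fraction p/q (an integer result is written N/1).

l's match ⇒ only the (l;m) 3-j factors differ between A and B.
A: triangle coeff Δ(2,8,8) = 1/348840; Σ_t [0,0]: t=0:+1/174182400 = 1/174182400; (3j)²=77/3876 [(2 8 8; 2 -3 1)], sign=-1
B: triangle coeff Δ(2,8,8) = 1/348840; Σ_t [1,1]: t=1:−1/174356582400 = -1/174356582400; (3j)²=5/323 [(2 8 8; 1 7 -8)], sign=-1
I_A²/I_B² = (77/3876)/(5/323) = 77/60

77/60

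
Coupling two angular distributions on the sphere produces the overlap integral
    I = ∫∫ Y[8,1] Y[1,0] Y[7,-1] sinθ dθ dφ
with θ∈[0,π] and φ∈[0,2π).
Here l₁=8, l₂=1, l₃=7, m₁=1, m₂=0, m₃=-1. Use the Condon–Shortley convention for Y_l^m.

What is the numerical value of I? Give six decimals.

-0.242860

m-sum 0 ✓  L=16 even ✓  7≤7≤9 ✓
Π(2lᵢ+1) = 17×3×15 = 765
triangle coeff Δ(8,1,7) = 1/2040
Σ_t [1,1]: t=1:−1/25401600 = -1/25401600
(3j)²=8/255 [(8 1 7; 0 0 0)], sign=+1
Σ_t [1,1]: t=1:−1/29030400 = -1/29030400
(3j)²=21/680 [(8 1 7; 1 0 -1)], sign=-1
⇒ 4πI² = 63/85
I = (-1)√(63/85/(4π)) = -0.24285994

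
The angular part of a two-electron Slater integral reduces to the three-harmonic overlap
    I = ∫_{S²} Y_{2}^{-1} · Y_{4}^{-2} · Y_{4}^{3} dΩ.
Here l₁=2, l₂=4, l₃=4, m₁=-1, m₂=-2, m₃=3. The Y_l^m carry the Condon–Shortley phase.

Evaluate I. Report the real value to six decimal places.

-0.187702

Rules hold: Σm=0, L=10 even, 2≤4≤6.
N = 5·9·9 = 405
Δ = 2!·2!·6!/11! = 1/13860
Racah Σ t=0..2: t=0:+1/192 t=1:−1/36 t=2:+1/192 = -5/288
⇒ 3j(2 4 4; 0 0 0)² = 20/693, sgn -1
Racah Σ t=1..2: t=1:−1/240 t=2:+1/1440 = -1/288
⇒ 3j(2 4 4; -1 -2 3)² = 5/132, sgn +1
4πI² = N·(3j₀)²·(3jₘ)² = 375/847
I = -1·√(0.442739/4π) = -0.18770204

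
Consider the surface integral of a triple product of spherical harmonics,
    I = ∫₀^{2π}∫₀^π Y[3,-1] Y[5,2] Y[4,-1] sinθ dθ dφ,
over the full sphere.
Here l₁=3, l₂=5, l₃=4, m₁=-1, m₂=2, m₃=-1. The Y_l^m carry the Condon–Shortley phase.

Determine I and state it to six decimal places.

Checks pass: Σm=0; 12 even; l₃=4∈[2,8].
(2·3+1)(2·5+1)(2·4+1) = 693
Δ: 4! 2! 6! / 13! → 1/180180
sum: t=1:−1/576 t=2:+1/144 t=3:−1/576 = 1/288
3j²(3 5 4; 0 0 0) = Δ·Π!·Σ² = 20/1001  (sign +1)
sum: t=2:+1/960 t=3:−1/288 t=4:+1/1728 = -1/540
3j²(3 5 4; -1 2 -1) = Δ·Π!·Σ² = 128/6435  (sign +1)
combine: 4πI² = 693·20/1001·128/6435 = 512/1859
take √, sign +1: I = 0.14804384

0.148044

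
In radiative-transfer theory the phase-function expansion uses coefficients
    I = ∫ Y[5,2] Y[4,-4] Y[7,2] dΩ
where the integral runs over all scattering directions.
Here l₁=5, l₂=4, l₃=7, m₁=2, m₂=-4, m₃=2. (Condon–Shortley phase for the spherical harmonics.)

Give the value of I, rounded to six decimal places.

m-sum 0 ✓  L=16 even ✓  1≤7≤9 ✓
Π(2lᵢ+1) = 11×9×15 = 1485
triangle coeff Δ(5,4,7) = 1/6126120
Σ_t [0,2]: t=0:+1/69120 t=1:−1/20736 t=2:+1/69120 = -1/51840
(3j)²=280/21879 [(5 4 7; 0 0 0)], sign=+1
Σ_t [0,0]: t=0:+1/1036800 = 1/1036800
(3j)²=98/12155 [(5 4 7; 2 -4 2)], sign=-1
⇒ 4πI² = 82320/537251
I = (-1)√(82320/537251/(4π)) = -0.11042290

-0.110423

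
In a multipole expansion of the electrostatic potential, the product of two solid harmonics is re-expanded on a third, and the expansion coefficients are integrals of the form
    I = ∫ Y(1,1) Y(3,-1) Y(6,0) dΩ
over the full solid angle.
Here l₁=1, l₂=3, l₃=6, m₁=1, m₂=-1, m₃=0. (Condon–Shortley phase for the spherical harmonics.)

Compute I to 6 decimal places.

0.000000

|1−3|≤6≤1+3 violated ⇒ I = 0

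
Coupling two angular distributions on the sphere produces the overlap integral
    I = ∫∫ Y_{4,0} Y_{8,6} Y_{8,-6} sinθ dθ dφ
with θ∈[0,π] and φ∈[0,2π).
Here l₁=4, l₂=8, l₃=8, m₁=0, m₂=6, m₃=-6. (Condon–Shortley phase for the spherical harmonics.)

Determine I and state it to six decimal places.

-0.133624

Checks pass: Σm=0; 20 even; l₃=8∈[4,12].
(2·4+1)(2·8+1)(2·8+1) = 2601
Δ: 4! 4! 12! / 21! → 1/185175900
sum: t=0:+1/557383680 t=1:−1/21772800 t=2:+1/8294400 t=3:−1/21772800 t=4:+1/557383680 = 1/30965760
3j²(4 8 8; 0 0 0) = Δ·Π!·Σ² = 36/4199  (sign +1)
sum: t=2:+1/7664025600 t=3:−1/1437004800 t=4:+1/4180377600 = -1/3065610240
3j²(4 8 8; 0 6 -6) = Δ·Π!·Σ² = 13/1292  (sign -1)
combine: 4πI² = 2601·36/4199·13/1292 = 81/361
take √, sign -1: I = -0.13362385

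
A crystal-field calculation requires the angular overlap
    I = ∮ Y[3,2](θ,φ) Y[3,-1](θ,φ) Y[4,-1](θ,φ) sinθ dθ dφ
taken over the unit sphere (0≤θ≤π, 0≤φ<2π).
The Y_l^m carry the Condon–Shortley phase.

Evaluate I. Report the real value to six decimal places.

Rules hold: Σm=0, L=10 even, 0≤4≤6.
N = 7·7·9 = 441
Δ = 2!·4!·4!/11! = 1/34650
Racah Σ t=0..2: t=0:+1/72 t=1:−1/16 t=2:+1/72 = -5/144
⇒ 3j(3 3 4; 0 0 0)² = 2/77, sgn -1
Racah Σ t=0..1: t=0:+1/48 t=1:−1/144 = 1/72
⇒ 3j(3 3 4; 2 -1 -1)² = 16/693, sgn -1
4πI² = N·(3j₀)²·(3jₘ)² = 32/121
I = +1·√(0.264463/4π) = 0.14506992

0.145070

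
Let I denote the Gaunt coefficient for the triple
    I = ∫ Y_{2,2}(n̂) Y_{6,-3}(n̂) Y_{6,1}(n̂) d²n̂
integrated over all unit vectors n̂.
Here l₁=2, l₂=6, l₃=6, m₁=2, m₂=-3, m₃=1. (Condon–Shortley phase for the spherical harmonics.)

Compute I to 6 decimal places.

Rules hold: Σm=0, L=14 even, 4≤6≤8.
N = 5·13·13 = 845
Δ = 2!·2!·10!/15! = 1/90090
Racah Σ t=0..2: t=0:+1/69120 t=1:−1/14400 t=2:+1/69120 = -7/172800
⇒ 3j(2 6 6; 0 0 0)² = 14/715, sgn -1
Racah Σ t=0..0: t=0:+1/120960 = 1/120960
⇒ 3j(2 6 6; 2 -3 1)² = 24/1001, sgn -1
4πI² = N·(3j₀)²·(3jₘ)² = 48/121
I = +1·√(0.396694/4π) = 0.17767364

0.177674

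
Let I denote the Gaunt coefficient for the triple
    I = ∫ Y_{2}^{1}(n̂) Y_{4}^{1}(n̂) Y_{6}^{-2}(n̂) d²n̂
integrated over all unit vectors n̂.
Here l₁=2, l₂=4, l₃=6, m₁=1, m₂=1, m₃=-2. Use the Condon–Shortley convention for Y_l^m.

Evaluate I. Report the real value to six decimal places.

0.238034

Checks pass: Σm=0; 12 even; l₃=6∈[2,6].
(2·2+1)(2·4+1)(2·6+1) = 585
Δ: 0! 4! 8! / 13! → 1/6435
sum: t=0:+1/2304 = 1/2304
3j²(2 4 6; 0 0 0) = Δ·Π!·Σ² = 5/143  (sign +1)
sum: t=0:+1/4320 = 1/4320
3j²(2 4 6; 1 1 -2) = Δ·Π!·Σ² = 224/6435  (sign +1)
combine: 4πI² = 585·5/143·224/6435 = 1120/1573
take √, sign +1: I = 0.23803440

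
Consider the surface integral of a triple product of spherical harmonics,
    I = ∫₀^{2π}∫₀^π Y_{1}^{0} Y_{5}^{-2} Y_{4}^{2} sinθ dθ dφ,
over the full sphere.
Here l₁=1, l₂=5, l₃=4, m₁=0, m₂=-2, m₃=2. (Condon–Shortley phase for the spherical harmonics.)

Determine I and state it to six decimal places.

Rules hold: Σm=0, L=10 even, 4≤4≤6.
N = 3·11·9 = 297
Δ = 2!·0!·8!/11! = 1/495
Racah Σ t=1..1: t=1:−1/576 = -1/576
⇒ 3j(1 5 4; 0 0 0)² = 5/99, sgn -1
Racah Σ t=1..1: t=1:−1/1440 = -1/1440
⇒ 3j(1 5 4; 0 -2 2)² = 7/165, sgn -1
4πI² = N·(3j₀)²·(3jₘ)² = 7/11
I = +1·√(0.636364/4π) = 0.22503380

0.225034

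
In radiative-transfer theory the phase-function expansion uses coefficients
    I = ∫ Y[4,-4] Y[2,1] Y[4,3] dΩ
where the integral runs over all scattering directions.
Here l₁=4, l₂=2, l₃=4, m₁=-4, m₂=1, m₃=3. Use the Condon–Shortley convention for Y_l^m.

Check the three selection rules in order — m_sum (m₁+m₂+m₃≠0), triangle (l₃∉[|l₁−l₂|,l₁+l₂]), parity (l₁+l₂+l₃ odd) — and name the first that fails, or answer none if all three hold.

none

azimuthal sum: -4 + 1 + 3 = 0  ✓
2 ≤ 4 ≤ 6 (triangle on l)  ✓
L = 4 + 2 + 4 = 10 (even)  ✓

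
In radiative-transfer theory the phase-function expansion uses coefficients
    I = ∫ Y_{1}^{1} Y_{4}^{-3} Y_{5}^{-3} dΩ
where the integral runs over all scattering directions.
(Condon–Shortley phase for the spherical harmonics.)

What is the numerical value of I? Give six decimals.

m-sum = 1 − 3 − 3 = -5 ≠ 0 ⇒ I = 0

0.000000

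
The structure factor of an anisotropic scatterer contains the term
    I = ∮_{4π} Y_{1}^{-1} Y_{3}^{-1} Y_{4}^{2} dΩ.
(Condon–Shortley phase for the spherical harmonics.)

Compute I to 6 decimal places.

Rules hold: Σm=0, L=8 even, 2≤4≤4.
N = 3·7·9 = 189
Δ = 0!·2!·6!/9! = 1/252
Racah Σ t=0..0: t=0:+1/36 = 1/36
⇒ 3j(1 3 4; 0 0 0)² = 4/63, sgn +1
Racah Σ t=0..0: t=0:+1/96 = 1/96
⇒ 3j(1 3 4; -1 -1 2)² = 5/84, sgn +1
4πI² = N·(3j₀)²·(3jₘ)² = 5/7
I = +1·√(0.714286/4π) = 0.23841361

0.238414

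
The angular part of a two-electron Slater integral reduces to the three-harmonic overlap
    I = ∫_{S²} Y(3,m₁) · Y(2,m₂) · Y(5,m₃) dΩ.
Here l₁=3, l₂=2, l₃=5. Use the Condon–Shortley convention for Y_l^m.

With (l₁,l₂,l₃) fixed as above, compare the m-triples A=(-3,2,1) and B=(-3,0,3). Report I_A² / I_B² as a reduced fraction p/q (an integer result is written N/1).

1/28

Same 3,2,5: normalisation and zero-m 3j drop out of the ratio.
A: Δ: 0! 6! 4! / 11! → 1/2310; sum: t=0:+1/17280 = 1/17280; 3j²(3 2 5; -3 2 1) = Δ·Π!·Σ² = 1/2310  (sign +1)
B: Δ: 0! 6! 4! / 11! → 1/2310; sum: t=0:+1/2880 = 1/2880; 3j²(3 2 5; -3 0 3) = Δ·Π!·Σ² = 2/165  (sign +1)
I_A²/I_B² = (1/2310)/(2/165) = 1/28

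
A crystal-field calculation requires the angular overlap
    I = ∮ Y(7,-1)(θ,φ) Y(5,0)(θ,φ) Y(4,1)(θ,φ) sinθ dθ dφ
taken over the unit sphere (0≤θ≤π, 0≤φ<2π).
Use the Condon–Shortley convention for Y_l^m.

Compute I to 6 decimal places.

-0.095611

m-sum 0 ✓  L=16 even ✓  2≤4≤12 ✓
Π(2lᵢ+1) = 15×11×9 = 1485
triangle coeff Δ(7,5,4) = 1/6126120
Σ_t [3,5]: t=3:−1/69120 t=4:+1/20736 t=5:−1/69120 = 1/51840
(3j)²=280/21879 [(7 5 4; 0 0 0)], sign=+1
Σ_t [3,5]: t=3:−1/172800 t=4:+1/27648 t=5:−1/51840 = 23/2073600
(3j)²=529/87516 [(7 5 4; -1 0 1)], sign=-1
⇒ 4πI² = 185150/1611753
I = (-1)√(185150/1611753/(4π)) = -0.09561096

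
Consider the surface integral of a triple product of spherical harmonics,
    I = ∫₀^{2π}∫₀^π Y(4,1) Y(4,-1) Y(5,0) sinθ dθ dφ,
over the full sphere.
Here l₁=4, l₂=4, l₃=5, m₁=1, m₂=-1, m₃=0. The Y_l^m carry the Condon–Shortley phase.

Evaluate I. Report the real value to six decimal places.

l₁+l₂+l₃=13 is odd: 3j(l;000)=0 ⇒ I=0

0.000000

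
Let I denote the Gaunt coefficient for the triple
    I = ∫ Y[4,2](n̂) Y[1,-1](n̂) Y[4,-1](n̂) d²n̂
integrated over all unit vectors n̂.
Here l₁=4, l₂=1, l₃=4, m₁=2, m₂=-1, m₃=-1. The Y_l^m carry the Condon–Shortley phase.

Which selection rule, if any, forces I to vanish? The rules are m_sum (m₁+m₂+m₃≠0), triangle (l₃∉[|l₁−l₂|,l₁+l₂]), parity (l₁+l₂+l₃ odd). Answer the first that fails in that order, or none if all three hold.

m₁+m₂+m₃ = 2 − 1 − 1 = 0  ✓
triangle: |4−1|=3 ≤ l₃=4 ≤ 4+1=5  ✓
parity: l₁+l₂+l₃ = 9 is odd  ✗

parity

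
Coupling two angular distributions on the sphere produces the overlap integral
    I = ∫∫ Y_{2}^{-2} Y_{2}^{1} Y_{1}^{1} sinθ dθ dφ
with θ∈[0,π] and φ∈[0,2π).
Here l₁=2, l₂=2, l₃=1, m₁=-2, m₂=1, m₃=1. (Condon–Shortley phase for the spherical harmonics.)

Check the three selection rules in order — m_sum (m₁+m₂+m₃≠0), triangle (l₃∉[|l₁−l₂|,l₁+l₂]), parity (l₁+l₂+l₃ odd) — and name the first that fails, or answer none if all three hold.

m₁+m₂+m₃ = -2 + 1 + 1 = 0  ✓
triangle: |2−2|=0 ≤ l₃=1 ≤ 2+2=4  ✓
parity: l₁+l₂+l₃ = 5 is odd  ✗

parity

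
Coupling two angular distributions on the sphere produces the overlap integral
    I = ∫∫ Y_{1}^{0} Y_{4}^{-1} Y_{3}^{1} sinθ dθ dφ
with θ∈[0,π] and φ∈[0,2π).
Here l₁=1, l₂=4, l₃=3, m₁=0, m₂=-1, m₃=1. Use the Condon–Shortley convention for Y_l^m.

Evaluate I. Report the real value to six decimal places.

-0.238414

Checks pass: Σm=0; 8 even; l₃=3∈[3,5].
(2·1+1)(2·4+1)(2·3+1) = 189
Δ: 2! 0! 6! / 9! → 1/252
sum: t=1:−1/36 = -1/36
3j²(1 4 3; 0 0 0) = Δ·Π!·Σ² = 4/63  (sign +1)
sum: t=1:−1/48 = -1/48
3j²(1 4 3; 0 -1 1) = Δ·Π!·Σ² = 5/84  (sign -1)
combine: 4πI² = 189·4/63·5/84 = 5/7
take √, sign -1: I = -0.23841361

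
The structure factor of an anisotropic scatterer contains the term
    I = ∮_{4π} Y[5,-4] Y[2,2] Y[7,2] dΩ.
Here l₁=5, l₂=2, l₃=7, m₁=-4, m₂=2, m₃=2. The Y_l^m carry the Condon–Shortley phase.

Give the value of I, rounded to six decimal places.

Checks pass: Σm=0; 14 even; l₃=7∈[3,7].
(2·5+1)(2·2+1)(2·7+1) = 825
Δ: 0! 10! 4! / 15! → 1/15015
sum: t=0:+1/57600 = 1/57600
3j²(5 2 7; 0 0 0) = Δ·Π!·Σ² = 21/715  (sign -1)
sum: t=0:+1/8709120 = 1/8709120
3j²(5 2 7; -4 2 2) = Δ·Π!·Σ² = 1/3003  (sign -1)
combine: 4πI² = 825·21/715·1/3003 = 15/1859
take √, sign +1: I = 0.02533967

0.025340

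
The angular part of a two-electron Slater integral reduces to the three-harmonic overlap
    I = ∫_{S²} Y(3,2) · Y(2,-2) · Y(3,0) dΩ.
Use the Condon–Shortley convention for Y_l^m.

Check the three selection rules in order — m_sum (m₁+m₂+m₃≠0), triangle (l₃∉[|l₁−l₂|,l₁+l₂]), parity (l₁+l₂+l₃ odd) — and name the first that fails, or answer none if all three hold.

none

Σmᵢ = 0  ✓
l₃∈[|l₁−l₂|,l₁+l₂]=[1,5], have l₃=3  ✓
Σlᵢ = 8 ⇒ even  ✓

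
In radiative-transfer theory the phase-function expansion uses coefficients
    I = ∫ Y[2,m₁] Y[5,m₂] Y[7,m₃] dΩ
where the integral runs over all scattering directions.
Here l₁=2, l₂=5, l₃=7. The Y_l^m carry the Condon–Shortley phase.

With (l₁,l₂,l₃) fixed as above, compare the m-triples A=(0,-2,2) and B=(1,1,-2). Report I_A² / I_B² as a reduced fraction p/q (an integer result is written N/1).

Same 2,5,7: normalisation and zero-m 3j drop out of the ratio.
A: Δ: 0! 4! 10! / 15! → 1/15015; sum: t=0:+1/120960 = 1/120960; 3j²(2 5 7; 0 -2 2) = Δ·Π!·Σ² = 24/1001  (sign -1)
B: Δ: 0! 4! 10! / 15! → 1/15015; sum: t=0:+1/103680 = 1/103680; 3j²(2 5 7; 1 1 -2) = Δ·Π!·Σ² = 4/143  (sign -1)
I_A²/I_B² = (24/1001)/(4/143) = 6/7

6/7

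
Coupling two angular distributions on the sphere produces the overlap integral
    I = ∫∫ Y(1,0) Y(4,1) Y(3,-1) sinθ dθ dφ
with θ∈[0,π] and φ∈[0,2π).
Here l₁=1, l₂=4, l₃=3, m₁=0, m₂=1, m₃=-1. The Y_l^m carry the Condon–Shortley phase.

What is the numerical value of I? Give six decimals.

-0.238414

Rules hold: Σm=0, L=8 even, 3≤3≤5.
N = 3·9·7 = 189
Δ = 2!·0!·6!/9! = 1/252
Racah Σ t=1..1: t=1:−1/36 = -1/36
⇒ 3j(1 4 3; 0 0 0)² = 4/63, sgn +1
Racah Σ t=1..1: t=1:−1/48 = -1/48
⇒ 3j(1 4 3; 0 1 -1)² = 5/84, sgn -1
4πI² = N·(3j₀)²·(3jₘ)² = 5/7
I = -1·√(0.714286/4π) = -0.23841361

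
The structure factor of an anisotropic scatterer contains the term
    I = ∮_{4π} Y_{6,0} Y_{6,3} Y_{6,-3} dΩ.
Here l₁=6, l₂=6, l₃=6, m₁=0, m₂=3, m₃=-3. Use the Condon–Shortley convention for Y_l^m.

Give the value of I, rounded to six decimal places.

0.123095

m-sum 0 ✓  L=18 even ✓  0≤6≤12 ✓
Π(2lᵢ+1) = 13×13×13 = 2197
triangle coeff Δ(6,6,6) = 1/325909584
Σ_t [0,6]: t=0:+1/373248000 t=1:−1/1728000 t=2:+1/110592 t=3:−1/46656 t=4:+1/110592 t=5:−1/1728000 t=6:+1/373248000 = -7/1555200
(3j)²=400/46189 [(6 6 6; 0 0 0)], sign=-1
Σ_t [3,6]: t=3:−1/933120 t=4:+1/276480 t=5:−1/691200 t=6:+1/18662400 = 43/37324800
(3j)²=1849/184756 [(6 6 6; 0 3 -3)], sign=-1
⇒ 4πI² = 2403700/12623809
I = (+1)√(2403700/12623809/(4π)) = 0.12309488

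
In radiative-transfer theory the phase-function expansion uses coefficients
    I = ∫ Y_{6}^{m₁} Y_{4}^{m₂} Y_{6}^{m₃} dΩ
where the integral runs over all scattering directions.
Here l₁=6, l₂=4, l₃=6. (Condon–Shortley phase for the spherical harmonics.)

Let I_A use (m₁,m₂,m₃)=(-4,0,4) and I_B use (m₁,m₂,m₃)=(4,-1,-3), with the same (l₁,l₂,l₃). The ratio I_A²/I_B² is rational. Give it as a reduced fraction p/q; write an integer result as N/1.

512/147

Shared (l₁,l₂,l₃)=(6,4,6): N and (l;000)² cancel in I_A²/I_B².
A: Δ = 4!·8!·4!/17! = 1/15315300; Racah Σ t=2..4: t=2:+1/645120 t=3:−1/181440 t=4:+1/829440 = -1/362880; ⇒ 3j(6 4 6; -4 0 4)² = 256/17017, sgn -1
B: Δ = 4!·8!·4!/17! = 1/15315300; Racah Σ t=0..2: t=0:+1/207360 t=1:−1/120960 t=2:+1/967680 = -1/414720; ⇒ 3j(6 4 6; 4 -1 -3)² = 21/4862, sgn +1
I_A²/I_B² = (256/17017)/(21/4862) = 512/147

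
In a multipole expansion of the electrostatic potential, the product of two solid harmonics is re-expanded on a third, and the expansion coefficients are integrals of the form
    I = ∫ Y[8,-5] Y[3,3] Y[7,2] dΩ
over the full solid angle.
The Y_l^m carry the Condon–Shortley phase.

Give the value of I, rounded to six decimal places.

0.185908

m-sum 0 ✓  L=18 even ✓  5≤7≤11 ✓
Π(2lᵢ+1) = 17×7×15 = 1785
triangle coeff Δ(8,3,7) = 1/5290740
Σ_t [1,3]: t=1:−1/7257600 t=2:+1/2073600 t=3:−1/7257600 = 1/4838400
(3j)²=252/20995 [(8 3 7; 0 0 0)], sign=-1
Σ_t [4,4]: t=4:+1/104509440 = 1/104509440
(3j)²=275/13566 [(8 3 7; -5 3 2)], sign=-1
⇒ 4πI² = 34650/79781
I = (+1)√(34650/79781/(4π)) = 0.18590752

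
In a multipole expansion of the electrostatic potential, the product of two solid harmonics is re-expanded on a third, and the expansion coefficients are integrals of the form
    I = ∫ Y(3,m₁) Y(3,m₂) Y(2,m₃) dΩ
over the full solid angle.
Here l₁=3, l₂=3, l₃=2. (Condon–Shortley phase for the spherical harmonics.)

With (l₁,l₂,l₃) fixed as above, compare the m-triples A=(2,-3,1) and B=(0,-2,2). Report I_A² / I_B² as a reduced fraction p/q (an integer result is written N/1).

5/4

Same 3,3,2: normalisation and zero-m 3j drop out of the ratio.
A: Δ: 4! 2! 2! / 9! → 1/3780; sum: t=0:+1/48 = 1/48; 3j²(3 3 2; 2 -3 1) = Δ·Π!·Σ² = 5/84  (sign -1)
B: Δ: 4! 2! 2! / 9! → 1/3780; sum: t=1:−1/24 = -1/24; 3j²(3 3 2; 0 -2 2) = Δ·Π!·Σ² = 1/21  (sign -1)
I_A²/I_B² = (5/84)/(1/21) = 5/4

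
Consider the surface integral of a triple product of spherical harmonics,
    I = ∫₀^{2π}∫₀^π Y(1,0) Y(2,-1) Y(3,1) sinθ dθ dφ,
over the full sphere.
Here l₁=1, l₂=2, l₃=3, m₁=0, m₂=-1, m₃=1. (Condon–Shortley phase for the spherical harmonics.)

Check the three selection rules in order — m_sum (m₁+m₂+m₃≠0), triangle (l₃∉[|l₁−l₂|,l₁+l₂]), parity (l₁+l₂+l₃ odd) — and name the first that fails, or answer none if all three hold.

azimuthal sum: 0 − 1 + 1 = 0  ✓
1 ≤ 3 ≤ 3 (triangle on l)  ✓
L = 1 + 2 + 3 = 6 (even)  ✓

none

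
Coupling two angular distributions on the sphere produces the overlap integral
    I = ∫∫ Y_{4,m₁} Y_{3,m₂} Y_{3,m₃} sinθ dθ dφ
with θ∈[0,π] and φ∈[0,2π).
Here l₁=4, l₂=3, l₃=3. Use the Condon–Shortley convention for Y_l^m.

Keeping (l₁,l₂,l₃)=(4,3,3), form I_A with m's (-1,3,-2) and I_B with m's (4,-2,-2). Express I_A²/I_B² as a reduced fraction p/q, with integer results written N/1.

Same 4,3,3: normalisation and zero-m 3j drop out of the ratio.
A: Δ: 4! 4! 2! / 11! → 1/34650; sum: t=4:+1/288 = 1/288; 3j²(4 3 3; -1 3 -2) = Δ·Π!·Σ² = 5/231  (sign -1)
B: Δ: 4! 4! 2! / 11! → 1/34650; sum: t=0:+1/576 = 1/576; 3j²(4 3 3; 4 -2 -2) = Δ·Π!·Σ² = 5/99  (sign -1)
I_A²/I_B² = (5/231)/(5/99) = 3/7

3/7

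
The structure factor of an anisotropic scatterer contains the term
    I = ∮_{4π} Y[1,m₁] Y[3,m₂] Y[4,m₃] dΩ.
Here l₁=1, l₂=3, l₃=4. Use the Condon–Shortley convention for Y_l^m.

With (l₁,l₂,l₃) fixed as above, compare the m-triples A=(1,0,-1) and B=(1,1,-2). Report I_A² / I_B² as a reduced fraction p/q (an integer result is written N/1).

2/3

Shared (l₁,l₂,l₃)=(1,3,4): N and (l;000)² cancel in I_A²/I_B².
A: Δ = 0!·2!·6!/9! = 1/252; Racah Σ t=0..0: t=0:+1/72 = 1/72; ⇒ 3j(1 3 4; 1 0 -1)² = 5/126, sgn -1
B: Δ = 0!·2!·6!/9! = 1/252; Racah Σ t=0..0: t=0:+1/96 = 1/96; ⇒ 3j(1 3 4; 1 1 -2)² = 5/84, sgn +1
I_A²/I_B² = (5/126)/(5/84) = 2/3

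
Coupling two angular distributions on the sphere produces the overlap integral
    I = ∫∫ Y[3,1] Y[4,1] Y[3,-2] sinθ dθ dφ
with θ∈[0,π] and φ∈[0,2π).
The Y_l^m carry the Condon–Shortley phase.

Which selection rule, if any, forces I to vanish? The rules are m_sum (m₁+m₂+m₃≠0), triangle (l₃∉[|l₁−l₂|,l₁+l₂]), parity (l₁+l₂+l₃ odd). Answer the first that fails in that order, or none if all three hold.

m₁+m₂+m₃ = 1 + 1 − 2 = 0  ✓
triangle: |3−4|=1 ≤ l₃=3 ≤ 3+4=7  ✓
parity: l₁+l₂+l₃ = 10 is even  ✓

none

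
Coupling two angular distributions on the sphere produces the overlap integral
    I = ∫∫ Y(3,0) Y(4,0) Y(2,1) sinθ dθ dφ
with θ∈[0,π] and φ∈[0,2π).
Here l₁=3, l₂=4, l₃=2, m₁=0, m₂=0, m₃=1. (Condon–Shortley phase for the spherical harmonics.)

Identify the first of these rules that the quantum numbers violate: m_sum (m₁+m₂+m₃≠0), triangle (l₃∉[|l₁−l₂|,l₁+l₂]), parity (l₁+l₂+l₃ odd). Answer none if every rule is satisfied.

azimuthal sum: 0 + 0 + 1 = 1  ✗
1 ≤ 2 ≤ 7 (triangle on l)
L = 3 + 4 + 2 = 9 (odd)

m_sum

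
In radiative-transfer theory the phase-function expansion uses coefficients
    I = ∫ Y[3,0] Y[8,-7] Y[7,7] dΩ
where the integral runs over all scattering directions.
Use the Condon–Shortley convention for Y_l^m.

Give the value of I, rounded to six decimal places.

Rules hold: Σm=0, L=18 even, 5≤7≤11.
N = 7·17·15 = 1785
Δ = 4!·2!·12!/19! = 1/5290740
Racah Σ t=1..3: t=1:−1/7257600 t=2:+1/2073600 t=3:−1/7257600 = 1/4838400
⇒ 3j(3 8 7; 0 0 0)² = 252/20995, sgn -1
Racah Σ t=1..1: t=1:−1/5748019200 = -1/5748019200
⇒ 3j(3 8 7; 0 -7 7)² = 91/3876, sgn -1
4πI² = N·(3j₀)²·(3jₘ)² = 3087/6137
I = +1·√(0.503015/4π) = 0.20007154

0.200072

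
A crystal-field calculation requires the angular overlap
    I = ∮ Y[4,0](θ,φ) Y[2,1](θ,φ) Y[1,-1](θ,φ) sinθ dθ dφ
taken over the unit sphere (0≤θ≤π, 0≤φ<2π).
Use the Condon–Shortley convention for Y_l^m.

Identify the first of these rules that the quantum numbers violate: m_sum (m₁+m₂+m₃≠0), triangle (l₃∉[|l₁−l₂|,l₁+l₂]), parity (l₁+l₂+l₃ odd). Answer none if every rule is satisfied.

triangle

m₁+m₂+m₃ = 0 + 1 − 1 = 0  ✓
triangle: |4−2|=2 ≤ l₃=1 ≤ 4+2=6  ✗
parity: l₁+l₂+l₃ = 7 is odd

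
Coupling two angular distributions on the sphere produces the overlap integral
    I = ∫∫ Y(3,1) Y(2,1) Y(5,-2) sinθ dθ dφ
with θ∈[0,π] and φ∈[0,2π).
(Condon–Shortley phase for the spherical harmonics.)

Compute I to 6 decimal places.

Rules hold: Σm=0, L=10 even, 1≤5≤5.
N = 7·5·11 = 385
Δ = 0!·6!·4!/11! = 1/2310
Racah Σ t=0..0: t=0:+1/144 = 1/144
⇒ 3j(3 2 5; 0 0 0)² = 10/231, sgn -1
Racah Σ t=0..0: t=0:+1/288 = 1/288
⇒ 3j(3 2 5; 1 1 -2)² = 1/22, sgn -1
4πI² = N·(3j₀)²·(3jₘ)² = 25/33
I = +1·√(0.757576/4π) = 0.24553200

0.245532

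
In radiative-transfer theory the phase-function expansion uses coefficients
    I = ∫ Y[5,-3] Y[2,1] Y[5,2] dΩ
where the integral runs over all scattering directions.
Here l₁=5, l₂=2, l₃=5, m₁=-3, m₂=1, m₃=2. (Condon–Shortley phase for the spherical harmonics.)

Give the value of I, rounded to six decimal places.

m-sum 0 ✓  L=12 even ✓  3≤5≤7 ✓
Π(2lᵢ+1) = 11×5×11 = 605
triangle coeff Δ(5,2,5) = 1/38610
Σ_t [0,2]: t=0:+1/2880 t=1:−1/576 t=2:+1/2880 = -1/960
(3j)²=10/429 [(5 2 5; 0 0 0)], sign=+1
Σ_t [1,2]: t=1:−1/10080 t=2:+1/2880 = 1/4032
(3j)²=10/429 [(5 2 5; -3 1 2)], sign=-1
⇒ 4πI² = 500/1521
I = (-1)√(500/1521/(4π)) = -0.16173926

-0.161739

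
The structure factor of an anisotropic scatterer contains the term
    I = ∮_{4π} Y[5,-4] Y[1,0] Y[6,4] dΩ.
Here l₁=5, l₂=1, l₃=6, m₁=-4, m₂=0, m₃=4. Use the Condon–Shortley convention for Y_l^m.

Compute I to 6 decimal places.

Checks pass: Σm=0; 12 even; l₃=6∈[4,6].
(2·5+1)(2·1+1)(2·6+1) = 429
Δ: 0! 10! 2! / 13! → 1/858
sum: t=0:+1/14400 = 1/14400
3j²(5 1 6; 0 0 0) = Δ·Π!·Σ² = 6/143  (sign +1)
sum: t=0:+1/362880 = 1/362880
3j²(5 1 6; -4 0 4) = Δ·Π!·Σ² = 10/429  (sign +1)
combine: 4πI² = 429·6/143·10/429 = 60/143
take √, sign +1: I = 0.18272698

0.182727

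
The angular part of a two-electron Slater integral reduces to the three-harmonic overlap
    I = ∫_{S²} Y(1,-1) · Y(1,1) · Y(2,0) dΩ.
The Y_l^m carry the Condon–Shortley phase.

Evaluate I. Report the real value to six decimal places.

0.126157

Rules hold: Σm=0, L=4 even, 0≤2≤2.
N = 3·3·5 = 45
Δ = 0!·2!·2!/5! = 1/30
Racah Σ t=0..0: t=0:+1/1 = 1/1
⇒ 3j(1 1 2; 0 0 0)² = 2/15, sgn +1
Racah Σ t=0..0: t=0:+1/4 = 1/4
⇒ 3j(1 1 2; -1 1 0)² = 1/30, sgn +1
4πI² = N·(3j₀)²·(3jₘ)² = 1/5
I = +1·√(0.2/4π) = 0.12615663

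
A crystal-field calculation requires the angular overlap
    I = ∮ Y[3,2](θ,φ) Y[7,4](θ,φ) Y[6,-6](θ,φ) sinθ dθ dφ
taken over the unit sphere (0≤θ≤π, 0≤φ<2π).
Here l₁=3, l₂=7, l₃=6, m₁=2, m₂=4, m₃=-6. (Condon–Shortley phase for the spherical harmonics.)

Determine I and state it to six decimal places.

Rules hold: Σm=0, L=16 even, 4≤6≤10.
N = 7·15·13 = 1365
Δ = 4!·2!·10!/17! = 1/2042040
Racah Σ t=1..3: t=1:−1/207360 t=2:+1/57600 t=3:−1/207360 = 1/129600
⇒ 3j(3 7 6; 0 0 0)² = 168/12155, sgn +1
Racah Σ t=1..1: t=1:−1/43545600 = -1/43545600
⇒ 3j(3 7 6; 2 4 -6)² = 11/3094, sgn -1
4πI² = N·(3j₀)²·(3jₘ)² = 252/3757
I = -1·√(0.0670748/4π) = -0.07305917

-0.073059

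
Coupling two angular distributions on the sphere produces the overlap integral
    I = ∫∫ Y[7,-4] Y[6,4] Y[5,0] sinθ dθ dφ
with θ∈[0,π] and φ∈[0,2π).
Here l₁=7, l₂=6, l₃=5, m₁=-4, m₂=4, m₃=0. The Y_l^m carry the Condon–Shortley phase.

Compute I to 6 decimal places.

Rules hold: Σm=0, L=18 even, 1≤5≤13.
N = 15·13·11 = 2145
Δ = 8!·6!·4!/19! = 1/174594420
Racah Σ t=2..6: t=2:+1/4147200 t=3:−1/207360 t=4:+1/82944 t=5:−1/207360 t=6:+1/4147200 = 1/345600
⇒ 3j(7 6 5; 0 0 0)² = 420/46189, sgn -1
Racah Σ t=6..8: t=6:+1/4147200 t=7:−1/1451520 t=8:+1/5806080 = -1/3628800
⇒ 3j(7 6 5; -4 4 0)² = 320/29393, sgn +1
4πI² = N·(3j₀)²·(3jₘ)² = 288000/1356277
I = -1·√(0.212346/4π) = -0.12999215

-0.129992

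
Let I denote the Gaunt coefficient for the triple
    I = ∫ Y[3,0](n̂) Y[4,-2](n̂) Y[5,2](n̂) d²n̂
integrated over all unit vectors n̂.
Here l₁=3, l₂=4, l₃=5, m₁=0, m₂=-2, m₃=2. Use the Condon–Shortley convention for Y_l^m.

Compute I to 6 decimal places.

0.022664

Checks pass: Σm=0; 12 even; l₃=5∈[1,7].
(2·3+1)(2·4+1)(2·5+1) = 693
Δ: 2! 4! 6! / 13! → 1/180180
sum: t=0:+1/576 t=1:−1/144 t=2:+1/576 = -1/288
3j²(3 4 5; 0 0 0) = Δ·Π!·Σ² = 20/1001  (sign +1)
sum: t=0:+1/576 t=1:−1/480 t=2:+1/8640 = -1/4320
3j²(3 4 5; 0 -2 2) = Δ·Π!·Σ² = 1/2145  (sign +1)
combine: 4πI² = 693·20/1001·1/2145 = 12/1859
take √, sign +1: I = 0.02266449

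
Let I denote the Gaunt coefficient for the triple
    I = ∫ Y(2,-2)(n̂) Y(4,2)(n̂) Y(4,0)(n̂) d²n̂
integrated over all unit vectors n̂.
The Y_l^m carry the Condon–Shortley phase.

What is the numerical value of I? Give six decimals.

-0.190365

m-sum 0 ✓  L=10 even ✓  2≤4≤6 ✓
Π(2lᵢ+1) = 5×9×9 = 405
triangle coeff Δ(2,4,4) = 1/13860
Σ_t [0,2]: t=0:+1/192 t=1:−1/36 t=2:+1/192 = -5/288
(3j)²=20/693 [(2 4 4; 0 0 0)], sign=-1
Σ_t [2,2]: t=2:+1/192 = 1/192
(3j)²=3/77 [(2 4 4; -2 2 0)], sign=+1
⇒ 4πI² = 2700/5929
I = (-1)√(2700/5929/(4π)) = -0.19036462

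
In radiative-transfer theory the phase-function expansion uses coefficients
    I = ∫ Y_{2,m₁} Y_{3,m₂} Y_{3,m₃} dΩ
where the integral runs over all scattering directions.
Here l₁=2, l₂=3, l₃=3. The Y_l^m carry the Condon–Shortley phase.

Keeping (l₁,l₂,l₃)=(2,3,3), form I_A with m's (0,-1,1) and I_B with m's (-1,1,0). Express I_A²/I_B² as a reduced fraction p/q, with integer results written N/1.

9/2

l's match ⇒ only the (l;m) 3-j factors differ between A and B.
A: triangle coeff Δ(2,3,3) = 1/3780; Σ_t [0,2]: t=0:+1/16 t=1:−1/6 t=2:+1/96 = -3/32; (3j)²=3/140 [(2 3 3; 0 -1 1)], sign=-1
B: triangle coeff Δ(2,3,3) = 1/3780; Σ_t [1,2]: t=1:−1/12 t=2:+1/8 = 1/24; (3j)²=1/210 [(2 3 3; -1 1 0)], sign=-1
I_A²/I_B² = (3/140)/(1/210) = 9/2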